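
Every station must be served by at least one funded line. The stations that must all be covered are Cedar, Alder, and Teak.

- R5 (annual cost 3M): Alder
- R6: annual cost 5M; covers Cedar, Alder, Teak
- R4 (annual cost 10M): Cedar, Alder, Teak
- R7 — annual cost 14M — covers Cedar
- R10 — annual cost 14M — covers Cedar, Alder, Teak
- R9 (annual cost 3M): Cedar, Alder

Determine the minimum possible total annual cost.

The greedy cost-per-new-station heuristic would pick R9 and R6 for 8, but a cheaper cover exists.
R6 alone covers Cedar, Alder, Teak — every station.
Total annual cost: 5.
No cover costs less than 5.

5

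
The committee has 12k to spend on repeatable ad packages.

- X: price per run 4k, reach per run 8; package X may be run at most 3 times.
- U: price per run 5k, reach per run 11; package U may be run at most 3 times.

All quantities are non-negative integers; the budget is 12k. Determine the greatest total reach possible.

U has the best ratio (11/5); taking only U gives at most 2×11 = 22 (stopped by the price limit).
Mixing does better — 3×X: price 12 ≤ 12, reach 3·8 = 24.

24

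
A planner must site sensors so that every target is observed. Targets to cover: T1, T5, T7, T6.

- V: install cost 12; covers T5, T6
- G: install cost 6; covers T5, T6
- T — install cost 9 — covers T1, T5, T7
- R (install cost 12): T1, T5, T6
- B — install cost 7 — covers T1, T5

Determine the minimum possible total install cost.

This is a weighted set-cover instance.
Choose G and T: together they cover T1, T5, T7, T6 — every target.
Total install cost: 6 + 9 = 15.

15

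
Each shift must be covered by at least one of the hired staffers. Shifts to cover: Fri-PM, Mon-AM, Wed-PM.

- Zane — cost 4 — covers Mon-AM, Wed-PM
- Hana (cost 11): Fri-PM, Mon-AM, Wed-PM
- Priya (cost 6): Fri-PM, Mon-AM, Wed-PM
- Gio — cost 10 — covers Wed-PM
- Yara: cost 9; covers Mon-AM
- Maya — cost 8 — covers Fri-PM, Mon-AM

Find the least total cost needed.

This is a weighted set-cover instance.
The greedy cost-per-new-shift heuristic would pick Zane and Priya for 10, but a cheaper cover exists.
Priya alone covers Fri-PM, Mon-AM, Wed-PM — every shift.
Total cost: 6.
No cover costs less than 6.

6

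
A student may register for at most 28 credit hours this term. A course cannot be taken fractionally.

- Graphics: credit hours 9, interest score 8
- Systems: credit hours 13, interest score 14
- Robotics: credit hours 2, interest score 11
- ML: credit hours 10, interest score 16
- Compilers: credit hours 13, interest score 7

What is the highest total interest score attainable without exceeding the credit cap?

41

Take Systems, Robotics, and ML: credit hours 13 + 2 + 10 = 25 ≤ 28, interest score 14 + 11 + 16 = 41.
No other feasible combination does better.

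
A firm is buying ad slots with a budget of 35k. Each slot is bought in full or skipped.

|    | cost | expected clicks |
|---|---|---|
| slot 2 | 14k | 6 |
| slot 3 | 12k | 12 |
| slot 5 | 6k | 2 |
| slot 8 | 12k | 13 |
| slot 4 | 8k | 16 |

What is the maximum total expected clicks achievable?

41

This is a 0-1 knapsack instance.
Allowing fractional choices, the relaxed optimum would be about 42.3, but ad slots are indivisible.
slot 3 + slot 8 + slot 4: cost 12 + 12 + 8 = 32 ≤ 35, expected clicks 12 + 13 + 16 = 41.
slot 2 + slot 8 + slot 4: cost 14 + 12 + 8 = 34 ≤ 35, expected clicks 6 + 13 + 16 = 35.
Best is slot 3, slot 8, and slot 4 with total expected clicks 41.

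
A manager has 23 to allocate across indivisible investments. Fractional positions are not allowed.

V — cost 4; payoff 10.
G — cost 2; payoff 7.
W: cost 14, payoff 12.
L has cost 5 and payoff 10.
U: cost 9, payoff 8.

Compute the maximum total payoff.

35

Allowing fractional choices, the relaxed optimum would be about 37.6, but investments are indivisible.
V + G + W: cost 4 + 2 + 14 = 20 ≤ 23, payoff 10 + 7 + 12 = 29.
V + W + L: cost 4 + 14 + 5 = 23 ≤ 23, payoff 10 + 12 + 10 = 32.
V + G + L + U: cost 4 + 2 + 5 + 9 = 20 ≤ 23, payoff 10 + 7 + 10 + 8 = 35.
Best is V, G, L, and U with total payoff 35.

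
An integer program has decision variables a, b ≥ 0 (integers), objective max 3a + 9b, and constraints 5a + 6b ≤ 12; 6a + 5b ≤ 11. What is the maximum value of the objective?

18

(a,b)=(0,2): 5·0+6·2=12≤12, 6·0+5·2=10≤11, objective 18.
(a,b)=(1,1): 5·1+6·1=11≤12, 6·1+5·1=11≤11, objective 12.
(a,b)=(0,1): 5·0+6·1=6≤12, 6·0+5·1=5≤11, objective 9.
The best lattice point is (0,2), giving 18.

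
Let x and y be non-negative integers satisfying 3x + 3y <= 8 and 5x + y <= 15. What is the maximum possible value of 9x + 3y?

18

Relaxing integrality, the LP optimum is 24.00 at (x,y) = (2.67, 0), which is not an integer point.
(x,y)=(2,0): 3·2+3·0=6≤8, 5·2+1·0=10≤15, objective 18.
(x,y)=(1,1): 3·1+3·1=6≤8, 5·1+1·1=6≤15, objective 12.
Maximum is 18 at (x,y)=(2,0).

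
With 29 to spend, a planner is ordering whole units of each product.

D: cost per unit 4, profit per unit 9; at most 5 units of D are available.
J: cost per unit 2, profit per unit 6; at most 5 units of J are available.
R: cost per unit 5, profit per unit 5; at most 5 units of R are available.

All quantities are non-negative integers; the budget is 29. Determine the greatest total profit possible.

69

Take 5×D and 4×J: cost 28 ≤ 29, profit 5·9 + 4·6 = 69.
No other integer combination yields more.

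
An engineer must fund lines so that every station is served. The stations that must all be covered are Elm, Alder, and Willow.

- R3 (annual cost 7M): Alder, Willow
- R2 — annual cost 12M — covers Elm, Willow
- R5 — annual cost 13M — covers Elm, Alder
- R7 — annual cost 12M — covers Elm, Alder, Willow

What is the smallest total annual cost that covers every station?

12

The greedy cost-per-new-station heuristic would pick R3 and R2 for 19, but a cheaper cover exists.
R7 alone covers Elm, Alder, Willow — every station.
Total annual cost: 12.
No cover costs less than 12.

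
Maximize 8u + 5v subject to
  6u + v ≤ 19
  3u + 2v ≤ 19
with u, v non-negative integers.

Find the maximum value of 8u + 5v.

The continuous relaxation peaks at (2.11, 6.33) with value 48.56; rounding to a feasible lattice point costs some objective.
(u,v)=(1,8): 6·1+1·8=14≤19, 3·1+2·8=19≤19, objective 48.
(u,v)=(2,6): 6·2+1·6=18≤19, 3·2+2·6=18≤19, objective 46.
(u,v)=(0,9): 6·0+1·9=9≤19, 3·0+2·9=18≤19, objective 45.
(u,v)=(1,7): 6·1+1·7=13≤19, 3·1+2·7=17≤19, objective 43.
No feasible integer point exceeds 48.

48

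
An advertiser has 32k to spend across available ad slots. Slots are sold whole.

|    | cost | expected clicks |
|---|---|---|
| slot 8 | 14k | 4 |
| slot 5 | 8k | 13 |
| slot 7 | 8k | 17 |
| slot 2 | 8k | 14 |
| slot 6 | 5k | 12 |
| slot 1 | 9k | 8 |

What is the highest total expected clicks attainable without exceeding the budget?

56

slot 5 + slot 7 + slot 2 + slot 6: cost 8 + 8 + 8 + 5 = 29 ≤ 32, expected clicks 13 + 17 + 14 + 12 = 56.
slot 7 + slot 2 + slot 6 + slot 1: cost 8 + 8 + 5 + 9 = 30 ≤ 32, expected clicks 17 + 14 + 12 + 8 = 51.
Best is slot 5, slot 7, slot 2, and slot 6 with total expected clicks 56.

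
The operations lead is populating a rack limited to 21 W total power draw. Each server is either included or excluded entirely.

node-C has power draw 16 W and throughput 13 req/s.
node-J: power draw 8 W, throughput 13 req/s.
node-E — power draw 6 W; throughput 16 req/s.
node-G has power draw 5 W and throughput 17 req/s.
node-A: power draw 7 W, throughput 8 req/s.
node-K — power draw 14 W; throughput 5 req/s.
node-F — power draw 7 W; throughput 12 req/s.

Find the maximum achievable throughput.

46

node-J + node-E + node-G: power draw 8 + 6 + 5 = 19 ≤ 21, throughput 13 + 16 + 17 = 46.
node-E + node-G + node-F: power draw 6 + 5 + 7 = 18 ≤ 21, throughput 16 + 17 + 12 = 45.
Best is node-J, node-E, and node-G with total throughput 46.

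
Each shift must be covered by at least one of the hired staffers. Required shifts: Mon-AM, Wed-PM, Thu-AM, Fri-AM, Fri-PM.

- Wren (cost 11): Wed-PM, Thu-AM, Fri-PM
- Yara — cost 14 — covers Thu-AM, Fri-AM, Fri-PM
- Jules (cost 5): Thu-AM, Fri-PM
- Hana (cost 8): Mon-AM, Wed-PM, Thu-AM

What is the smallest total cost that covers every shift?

Choose Yara and Hana: together they cover Mon-AM, Wed-PM, Thu-AM, Fri-AM, Fri-PM — every shift.
Total cost: 14 + 8 = 22.

22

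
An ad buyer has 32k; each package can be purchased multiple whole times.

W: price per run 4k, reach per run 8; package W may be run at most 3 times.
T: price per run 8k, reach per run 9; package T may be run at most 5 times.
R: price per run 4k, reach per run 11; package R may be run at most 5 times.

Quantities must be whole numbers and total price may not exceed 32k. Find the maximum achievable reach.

79

3×W and 5×R: price 32 ≤ 32, reach 3·8 + 5·11 = 79.
1×W, 1×T, and 5×R: price 32 ≤ 32, reach 1·8 + 1·9 + 5·11 = 72.
Best is 79.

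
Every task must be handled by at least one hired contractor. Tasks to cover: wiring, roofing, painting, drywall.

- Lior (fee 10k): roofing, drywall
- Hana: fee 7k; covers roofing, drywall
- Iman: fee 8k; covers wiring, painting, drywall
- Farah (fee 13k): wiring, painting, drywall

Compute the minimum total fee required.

15

Choose Hana and Iman: together they cover wiring, roofing, painting, drywall — every task.
Total fee: 7 + 8 = 15.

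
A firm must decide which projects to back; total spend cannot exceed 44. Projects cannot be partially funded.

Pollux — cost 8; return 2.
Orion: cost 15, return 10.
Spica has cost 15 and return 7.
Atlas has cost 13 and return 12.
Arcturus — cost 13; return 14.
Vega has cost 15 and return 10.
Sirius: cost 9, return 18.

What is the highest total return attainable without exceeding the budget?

Allowing fractional choices, the relaxed optimum would be about 50.0, but projects are indivisible.
Atlas + Arcturus + Sirius: cost 13 + 13 + 9 = 35 ≤ 44, return 12 + 14 + 18 = 44.
Pollux + Atlas + Arcturus + Sirius: cost 8 + 13 + 13 + 9 = 43 ≤ 44, return 2 + 12 + 14 + 18 = 46.
Best is Pollux, Atlas, Arcturus, and Sirius with total return 46.

46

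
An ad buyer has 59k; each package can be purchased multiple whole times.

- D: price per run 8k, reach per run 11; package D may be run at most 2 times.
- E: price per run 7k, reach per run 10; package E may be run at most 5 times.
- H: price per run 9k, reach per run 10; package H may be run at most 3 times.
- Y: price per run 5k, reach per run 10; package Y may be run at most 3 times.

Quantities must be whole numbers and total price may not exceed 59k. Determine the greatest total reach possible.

92

Take 2×D, 4×E, and 3×Y: price 59 ≤ 59, reach 2·11 + 4·10 + 3·10 = 92.
Y has the best ratio (10/5) and is taken to its limit of 3; remaining capacity is filled optimally with the others.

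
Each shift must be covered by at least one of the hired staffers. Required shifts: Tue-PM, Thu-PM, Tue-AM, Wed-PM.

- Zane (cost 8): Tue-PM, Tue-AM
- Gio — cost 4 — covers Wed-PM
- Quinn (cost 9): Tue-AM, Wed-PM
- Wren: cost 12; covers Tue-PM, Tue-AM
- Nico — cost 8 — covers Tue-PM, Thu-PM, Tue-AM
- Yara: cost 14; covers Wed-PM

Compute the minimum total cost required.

12

Choose Gio and Nico: together they cover Tue-PM, Thu-PM, Tue-AM, Wed-PM — every shift.
Total cost: 4 + 8 = 12.
No cover costs less than 12.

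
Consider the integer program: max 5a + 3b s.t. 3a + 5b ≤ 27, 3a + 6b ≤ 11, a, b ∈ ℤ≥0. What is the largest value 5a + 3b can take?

15

(a,b)=(3,0): 3·3+5·0=9≤27, 3·3+6·0=9≤11, objective 15.
(a,b)=(2,0): 3·2+5·0=6≤27, 3·2+6·0=6≤11, objective 10.
No feasible integer point exceeds 15.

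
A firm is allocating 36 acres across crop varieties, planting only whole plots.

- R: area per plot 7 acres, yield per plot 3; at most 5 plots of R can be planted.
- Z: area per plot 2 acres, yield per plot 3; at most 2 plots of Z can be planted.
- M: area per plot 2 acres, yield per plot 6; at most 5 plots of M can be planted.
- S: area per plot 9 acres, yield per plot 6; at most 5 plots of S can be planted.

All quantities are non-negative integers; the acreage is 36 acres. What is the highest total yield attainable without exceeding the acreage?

48

1×Z, 5×M, and 2×S: area 30 ≤ 36, yield 1·3 + 5·6 + 2·6 = 45.
2×Z, 5×M, and 2×S: area 32 ≤ 36, yield 2·3 + 5·6 + 2·6 = 48.
Best is 48.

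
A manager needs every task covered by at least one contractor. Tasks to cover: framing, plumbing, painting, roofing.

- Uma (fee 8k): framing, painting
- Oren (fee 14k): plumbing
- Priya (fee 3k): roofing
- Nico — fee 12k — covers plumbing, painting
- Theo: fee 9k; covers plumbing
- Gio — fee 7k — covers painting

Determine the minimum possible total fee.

20

Choose Uma, Priya, and Theo: together they cover framing, plumbing, painting, roofing — every task.
Total fee: 8 + 3 + 9 = 20.
No cover costs less than 20.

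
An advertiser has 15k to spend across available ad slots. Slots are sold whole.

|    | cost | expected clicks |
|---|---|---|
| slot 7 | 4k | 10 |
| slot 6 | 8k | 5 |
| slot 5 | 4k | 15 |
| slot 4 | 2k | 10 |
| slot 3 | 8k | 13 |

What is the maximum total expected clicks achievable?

Allowing fractional choices, the relaxed optimum would be about 43.1, but ad slots are indivisible.
slot 5 + slot 4 + slot 3: cost 4 + 2 + 8 = 14 ≤ 15, expected clicks 15 + 10 + 13 = 38.
slot 7 + slot 5 + slot 4: cost 4 + 4 + 2 = 10 ≤ 15, expected clicks 10 + 15 + 10 = 35.
Best is slot 5, slot 4, and slot 3 with total expected clicks 38.

38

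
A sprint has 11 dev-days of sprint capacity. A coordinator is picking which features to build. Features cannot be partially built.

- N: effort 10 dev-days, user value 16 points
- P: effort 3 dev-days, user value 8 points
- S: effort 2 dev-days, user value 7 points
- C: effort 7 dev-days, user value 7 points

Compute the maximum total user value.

Allowing fractional choices, the relaxed optimum would be about 24.6, but features are indivisible.
P + S: effort 3 + 2 = 5 ≤ 11, user value 8 + 7 = 15.
N: effort 10 ≤ 11, user value 16.
P + C: effort 3 + 7 = 10 ≤ 11, user value 8 + 7 = 15.
Best is N with total user value 16.

16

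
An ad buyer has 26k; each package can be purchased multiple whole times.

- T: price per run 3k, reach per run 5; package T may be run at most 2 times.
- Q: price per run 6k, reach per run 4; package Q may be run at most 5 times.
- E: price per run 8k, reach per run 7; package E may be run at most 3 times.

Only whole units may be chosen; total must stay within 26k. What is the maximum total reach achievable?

This is a bounded integer knapsack.
2×T and 2×E: price 22 ≤ 26, reach 2·5 + 2·7 = 24.
2×T, 2×Q, and 1×E: price 26 ≤ 26, reach 2·5 + 2·4 + 1·7 = 25.
Best is 25.

25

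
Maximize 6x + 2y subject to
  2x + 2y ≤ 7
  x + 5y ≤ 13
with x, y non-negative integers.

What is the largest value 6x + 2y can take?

18

The continuous relaxation peaks at (3.5, 0) with value 21.00; rounding to a feasible lattice point costs some objective.
(x,y)=(3,0) is feasible, giving 18.
(x,y)=(2,1) is feasible, giving 14.
(x,y)=(2,0) is feasible, giving 12.
No feasible integer point exceeds 18.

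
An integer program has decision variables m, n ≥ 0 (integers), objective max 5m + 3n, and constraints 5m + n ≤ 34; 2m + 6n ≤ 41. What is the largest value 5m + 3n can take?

42

Relaxing integrality, the LP optimum is 43.79 at (m,n) = (5.82, 4.89), which is not an integer point.
(m,n)=(6,4): 5·6+1·4=34≤34, 2·6+6·4=36≤41, objective 42.
(m,n)=(5,5): 5·5+1·5=30≤34, 2·5+6·5=40≤41, objective 40.
Maximum is 42 at (m,n)=(6,4).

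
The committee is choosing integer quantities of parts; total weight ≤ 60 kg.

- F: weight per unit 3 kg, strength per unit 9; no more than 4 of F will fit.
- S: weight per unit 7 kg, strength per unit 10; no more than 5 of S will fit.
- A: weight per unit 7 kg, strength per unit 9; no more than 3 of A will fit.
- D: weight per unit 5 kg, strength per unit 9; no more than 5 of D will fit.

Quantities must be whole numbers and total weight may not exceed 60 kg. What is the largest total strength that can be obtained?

Take 4×F, 4×S, and 4×D: weight 60 ≤ 60, strength 4·9 + 4·10 + 4·9 = 112.
F has the best ratio (9/3) and is taken to its limit of 4; remaining capacity is filled optimally with the others.

112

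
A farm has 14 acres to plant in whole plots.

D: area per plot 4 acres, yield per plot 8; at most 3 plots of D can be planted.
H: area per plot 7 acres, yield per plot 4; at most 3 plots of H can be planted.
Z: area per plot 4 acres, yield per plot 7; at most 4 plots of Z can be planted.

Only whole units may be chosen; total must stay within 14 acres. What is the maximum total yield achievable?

24

D has the best ratio (8/4); taking only D gives at most 3×8 = 24 (stopped by the area limit).
Optimal: 3×D: area 12 ≤ 14, yield 3·8 = 24.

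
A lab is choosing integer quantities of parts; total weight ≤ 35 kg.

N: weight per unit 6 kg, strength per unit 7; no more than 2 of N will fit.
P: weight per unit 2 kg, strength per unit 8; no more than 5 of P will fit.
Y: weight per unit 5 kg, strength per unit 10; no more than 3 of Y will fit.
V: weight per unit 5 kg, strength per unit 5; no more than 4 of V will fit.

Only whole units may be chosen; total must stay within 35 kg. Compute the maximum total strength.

80

P has the best ratio (8/2); taking only P gives at most 5×8 = 40 (stopped by the supply cap of 5).
Mixing does better — 5×P, 3×Y, and 2×V: weight 35 ≤ 35, strength 5·8 + 3·10 + 2·5 = 80.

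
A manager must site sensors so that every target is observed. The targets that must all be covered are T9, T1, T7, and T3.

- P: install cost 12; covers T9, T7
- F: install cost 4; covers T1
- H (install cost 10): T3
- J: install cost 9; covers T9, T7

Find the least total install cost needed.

This is a weighted set-cover instance.
Choose F, H, and J: together they cover T9, T1, T7, T3 — every target.
Total install cost: 4 + 10 + 9 = 23.
No cover costs less than 23.

23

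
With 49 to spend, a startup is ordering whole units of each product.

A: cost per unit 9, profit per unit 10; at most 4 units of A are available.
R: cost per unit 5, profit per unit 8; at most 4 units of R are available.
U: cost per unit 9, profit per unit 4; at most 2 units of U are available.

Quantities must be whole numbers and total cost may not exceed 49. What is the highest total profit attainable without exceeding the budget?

This is a bounded integer knapsack.
Take 3×A and 4×R: cost 47 ≤ 49, profit 3·10 + 4·8 = 62.
R has the best ratio (8/5) and is taken to its limit of 4; remaining capacity is filled optimally with the others.

62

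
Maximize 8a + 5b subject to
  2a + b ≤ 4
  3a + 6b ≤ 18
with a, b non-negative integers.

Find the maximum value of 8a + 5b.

The continuous relaxation peaks at (0.667, 2.67) with value 18.67; rounding to a feasible lattice point costs some objective.
(a,b)=(1,2): 2·1+1·2=4≤4, 3·1+6·2=15≤18, objective 18.
(a,b)=(0,3): 2·0+1·3=3≤4, 3·0+6·3=18≤18, objective 15.
(a,b)=(1,1): 2·1+1·1=3≤4, 3·1+6·1=9≤18, objective 13.
The best lattice point is (1,2), giving 18.

18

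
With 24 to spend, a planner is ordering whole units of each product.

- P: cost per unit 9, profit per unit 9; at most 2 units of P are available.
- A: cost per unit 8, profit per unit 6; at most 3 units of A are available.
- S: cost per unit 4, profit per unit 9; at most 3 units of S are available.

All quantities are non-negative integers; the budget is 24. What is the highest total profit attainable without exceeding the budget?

Take 1×P and 3×S: cost 21 ≤ 24, profit 1·9 + 3·9 = 36.
S has the best ratio (9/4) and is taken to its limit of 3; remaining capacity is filled optimally with the others.

36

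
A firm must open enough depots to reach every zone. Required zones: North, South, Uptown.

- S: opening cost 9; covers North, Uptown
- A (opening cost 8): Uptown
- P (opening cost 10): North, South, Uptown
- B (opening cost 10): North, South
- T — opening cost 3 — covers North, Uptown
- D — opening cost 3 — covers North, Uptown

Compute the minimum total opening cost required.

10

P alone covers North, South, Uptown — every zone.
Total opening cost: 10.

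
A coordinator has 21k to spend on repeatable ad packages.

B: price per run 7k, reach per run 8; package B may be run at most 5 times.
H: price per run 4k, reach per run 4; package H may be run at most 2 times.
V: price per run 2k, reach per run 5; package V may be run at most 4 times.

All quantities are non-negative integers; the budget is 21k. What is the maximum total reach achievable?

32

This is a bounded integer knapsack.
V has the best ratio (5/2); taking only V gives at most 4×5 = 20 (stopped by the supply cap of 4).
Mixing does better — 1×B, 1×H, and 4×V: price 19 ≤ 21, reach 1·8 + 1·4 + 4·5 = 32.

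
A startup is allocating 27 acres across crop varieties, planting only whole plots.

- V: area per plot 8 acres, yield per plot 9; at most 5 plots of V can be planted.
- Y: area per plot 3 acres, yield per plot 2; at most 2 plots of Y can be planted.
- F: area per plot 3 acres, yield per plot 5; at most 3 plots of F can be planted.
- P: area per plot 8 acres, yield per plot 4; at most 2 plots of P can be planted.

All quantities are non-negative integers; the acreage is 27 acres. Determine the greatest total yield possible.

33

Take 2×V and 3×F: area 25 ≤ 27, yield 2·9 + 3·5 = 33.
F has the best ratio (5/3) and is taken to its limit of 3; remaining capacity is filled optimally with the others.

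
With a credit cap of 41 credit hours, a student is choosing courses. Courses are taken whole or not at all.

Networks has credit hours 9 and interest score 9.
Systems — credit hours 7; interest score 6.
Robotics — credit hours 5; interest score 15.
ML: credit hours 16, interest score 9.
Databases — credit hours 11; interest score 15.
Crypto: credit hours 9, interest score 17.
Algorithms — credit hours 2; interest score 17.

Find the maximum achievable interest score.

73

This is a 0-1 knapsack instance.
Allowing fractional choices, the relaxed optimum would be about 77.3, but courses are indivisible.
Networks + Robotics + Databases + Crypto + Algorithms: credit hours 9 + 5 + 11 + 9 + 2 = 36 ≤ 41, interest score 9 + 15 + 15 + 17 + 17 = 73.
Systems + Robotics + Databases + Crypto + Algorithms: credit hours 7 + 5 + 11 + 9 + 2 = 34 ≤ 41, interest score 6 + 15 + 15 + 17 + 17 = 70.
Networks + Robotics + ML + Crypto + Algorithms: credit hours 9 + 5 + 16 + 9 + 2 = 41 ≤ 41, interest score 9 + 15 + 9 + 17 + 17 = 67.
Best is Networks, Robotics, Databases, Crypto, and Algorithms with total interest score 73.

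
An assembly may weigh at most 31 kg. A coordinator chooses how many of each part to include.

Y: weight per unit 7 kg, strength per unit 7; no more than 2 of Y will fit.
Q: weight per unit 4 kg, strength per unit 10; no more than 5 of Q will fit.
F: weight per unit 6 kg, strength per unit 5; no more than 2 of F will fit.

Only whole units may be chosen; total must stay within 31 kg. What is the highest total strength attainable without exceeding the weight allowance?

57

1×Y and 5×Q: weight 27 ≤ 31, strength 1·7 + 5·10 = 57.
5×Q and 1×F: weight 26 ≤ 31, strength 5·10 + 1·5 = 55.
Best is 57.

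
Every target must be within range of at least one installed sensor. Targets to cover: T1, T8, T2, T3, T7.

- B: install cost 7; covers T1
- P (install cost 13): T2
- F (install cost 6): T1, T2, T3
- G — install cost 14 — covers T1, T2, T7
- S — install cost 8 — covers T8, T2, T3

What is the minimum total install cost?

Choose G and S: together they cover T1, T8, T2, T3, T7 — every target.
Total install cost: 14 + 8 = 22.

22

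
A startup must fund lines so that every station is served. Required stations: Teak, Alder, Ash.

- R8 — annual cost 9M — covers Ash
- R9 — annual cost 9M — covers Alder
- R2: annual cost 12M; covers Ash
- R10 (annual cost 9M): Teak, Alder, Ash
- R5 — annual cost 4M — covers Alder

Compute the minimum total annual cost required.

9

R10 alone covers Teak, Alder, Ash — every station.
Total annual cost: 9.
No cover costs less than 9.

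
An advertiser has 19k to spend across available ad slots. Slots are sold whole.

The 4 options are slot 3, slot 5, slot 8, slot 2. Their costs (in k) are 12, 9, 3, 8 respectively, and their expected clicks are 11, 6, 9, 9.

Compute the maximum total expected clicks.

Treat it as a binary knapsack problem.
Take slot 3 and slot 8: cost 12 + 3 = 15 ≤ 19, expected clicks 11 + 9 = 20.
No other feasible combination does better.

20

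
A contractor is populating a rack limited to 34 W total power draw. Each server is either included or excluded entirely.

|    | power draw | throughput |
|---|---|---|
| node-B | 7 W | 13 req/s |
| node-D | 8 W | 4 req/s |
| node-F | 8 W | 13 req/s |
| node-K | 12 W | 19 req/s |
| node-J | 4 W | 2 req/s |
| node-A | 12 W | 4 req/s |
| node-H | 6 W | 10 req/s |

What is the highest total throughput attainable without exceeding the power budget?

Allowing fractional choices, the relaxed optimum would be about 55.5, but servers are indivisible.
node-B + node-F + node-K + node-J: power draw 7 + 8 + 12 + 4 = 31 ≤ 34, throughput 13 + 13 + 19 + 2 = 47.
node-B + node-F + node-K + node-H: power draw 7 + 8 + 12 + 6 = 33 ≤ 34, throughput 13 + 13 + 19 + 10 = 55.
Best is node-B, node-F, node-K, and node-H with total throughput 55.

55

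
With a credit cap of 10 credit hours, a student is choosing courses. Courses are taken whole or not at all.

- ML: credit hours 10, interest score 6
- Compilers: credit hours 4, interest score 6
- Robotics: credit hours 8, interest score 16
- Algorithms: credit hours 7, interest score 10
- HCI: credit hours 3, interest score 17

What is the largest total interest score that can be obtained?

Allowing fractional choices, the relaxed optimum would be about 31.0, but courses are indivisible.
Algorithms + HCI: credit hours 7 + 3 = 10 ≤ 10, interest score 10 + 17 = 27.
Compilers + HCI: credit hours 4 + 3 = 7 ≤ 10, interest score 6 + 17 = 23.
Best is Algorithms and HCI with total interest score 27.

27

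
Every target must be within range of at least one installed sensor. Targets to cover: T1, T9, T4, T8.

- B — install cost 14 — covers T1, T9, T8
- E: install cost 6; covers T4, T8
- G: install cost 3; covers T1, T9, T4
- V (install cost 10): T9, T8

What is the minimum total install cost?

Choose E and G: together they cover T1, T9, T4, T8 — every target.
Total install cost: 6 + 3 = 9.
No cover costs less than 9.

9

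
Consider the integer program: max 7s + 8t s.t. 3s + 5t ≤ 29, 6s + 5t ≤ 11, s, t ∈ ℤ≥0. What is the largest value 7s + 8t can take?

Relaxing integrality, the LP optimum is 17.60 at (s,t) = (0, 2.2), which is not an integer point.
(s,t)=(0,2): 3·0+5·2=10≤29, 6·0+5·2=10≤11, objective 16.
(s,t)=(1,1): 3·1+5·1=8≤29, 6·1+5·1=11≤11, objective 15.
Maximum is 16 at (s,t)=(0,2).

16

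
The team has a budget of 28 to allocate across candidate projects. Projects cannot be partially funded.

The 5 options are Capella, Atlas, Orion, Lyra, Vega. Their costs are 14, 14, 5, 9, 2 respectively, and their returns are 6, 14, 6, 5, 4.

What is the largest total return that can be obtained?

25

Take Atlas, Orion, and Lyra: cost 14 + 5 + 9 = 28 ≤ 28, return 14 + 6 + 5 = 25.
No other feasible combination does better.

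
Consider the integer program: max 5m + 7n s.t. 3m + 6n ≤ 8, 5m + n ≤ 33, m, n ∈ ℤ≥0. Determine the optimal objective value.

Relaxing integrality, the LP optimum is 13.33 at (m,n) = (2.67, 0), which is not an integer point.
(m,n)=(2,0) is feasible, giving 10.
(m,n)=(1,0) is feasible, giving 5.
Maximum is 10 at (m,n)=(2,0).

10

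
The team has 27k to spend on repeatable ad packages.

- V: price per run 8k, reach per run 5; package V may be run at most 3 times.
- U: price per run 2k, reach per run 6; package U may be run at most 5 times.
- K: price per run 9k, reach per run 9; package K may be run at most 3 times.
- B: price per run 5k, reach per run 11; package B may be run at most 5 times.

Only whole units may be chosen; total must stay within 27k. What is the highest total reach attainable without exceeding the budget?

63

Take 5×U and 3×B: price 25 ≤ 27, reach 5·6 + 3·11 = 63.
U has the best ratio (6/2) and is taken to its limit of 5; remaining capacity is filled optimally with the others.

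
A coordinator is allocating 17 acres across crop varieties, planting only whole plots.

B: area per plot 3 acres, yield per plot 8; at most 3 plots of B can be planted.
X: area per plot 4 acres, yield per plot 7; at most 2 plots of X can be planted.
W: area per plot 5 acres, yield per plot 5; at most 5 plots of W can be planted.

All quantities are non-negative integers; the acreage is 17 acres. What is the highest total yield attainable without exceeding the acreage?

38

This is a bounded integer knapsack.
Take 3×B and 2×X: area 17 ≤ 17, yield 3·8 + 2·7 = 38.
B has the best ratio (8/3) and is taken to its limit of 3; remaining capacity is filled optimally with the others.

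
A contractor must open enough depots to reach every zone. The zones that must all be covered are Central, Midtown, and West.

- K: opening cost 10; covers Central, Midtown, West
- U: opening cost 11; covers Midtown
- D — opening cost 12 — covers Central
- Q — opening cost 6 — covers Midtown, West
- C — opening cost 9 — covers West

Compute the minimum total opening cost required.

10

This is an integer covering problem.
The greedy cost-per-new-zone heuristic would pick Q and K for 16, but a cheaper cover exists.
K alone covers Central, Midtown, West — every zone.
Total opening cost: 10.
No cover costs less than 10.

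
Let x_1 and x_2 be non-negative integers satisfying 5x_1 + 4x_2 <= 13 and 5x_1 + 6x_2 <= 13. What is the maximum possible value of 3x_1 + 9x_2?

Relaxing integrality, the LP optimum is 19.50 at (x_1,x_2) = (0, 2.17), which is not an integer point.
(x_1,x_2)=(0,2): 5·0+4·2=8≤13, 5·0+6·2=12≤13, objective 18.
(x_1,x_2)=(1,1): 5·1+4·1=9≤13, 5·1+6·1=11≤13, objective 12.
No feasible integer point exceeds 18.

18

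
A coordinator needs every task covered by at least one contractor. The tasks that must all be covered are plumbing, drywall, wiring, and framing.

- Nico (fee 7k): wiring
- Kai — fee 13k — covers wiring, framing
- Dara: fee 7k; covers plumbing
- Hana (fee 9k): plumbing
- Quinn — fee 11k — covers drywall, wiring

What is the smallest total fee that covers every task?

31

This is a weighted set-cover instance.
Choose Kai, Dara, and Quinn: together they cover plumbing, drywall, wiring, framing — every task.
Total fee: 13 + 7 + 11 = 31.
No cover costs less than 31.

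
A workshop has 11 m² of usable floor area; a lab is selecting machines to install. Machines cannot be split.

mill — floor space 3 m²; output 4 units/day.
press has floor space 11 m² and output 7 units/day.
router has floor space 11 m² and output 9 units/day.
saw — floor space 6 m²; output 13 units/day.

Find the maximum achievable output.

Allowing fractional choices, the relaxed optimum would be about 18.6, but machines are indivisible.
saw: floor space 6 ≤ 11, output 13.
mill + saw: floor space 3 + 6 = 9 ≤ 11, output 4 + 13 = 17.
router: floor space 11 ≤ 11, output 9.
Best is mill and saw with total output 17.

17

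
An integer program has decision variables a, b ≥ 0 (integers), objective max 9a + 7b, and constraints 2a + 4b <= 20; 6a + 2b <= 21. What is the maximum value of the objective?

46

(a,b)=(2,4): 2·2+4·4=20≤20, 6·2+2·4=20≤21, objective 46.
(a,b)=(2,3): 2·2+4·3=16≤20, 6·2+2·3=18≤21, objective 39.
The best lattice point is (2,4), giving 46.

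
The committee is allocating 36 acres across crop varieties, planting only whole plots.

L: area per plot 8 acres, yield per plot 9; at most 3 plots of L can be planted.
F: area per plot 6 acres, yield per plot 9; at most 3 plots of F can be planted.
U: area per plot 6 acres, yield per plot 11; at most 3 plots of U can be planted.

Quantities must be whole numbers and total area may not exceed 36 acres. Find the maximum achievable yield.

U has the best ratio (11/6); taking only U gives at most 3×11 = 33 (stopped by the supply cap of 3).
Mixing does better — 3×F and 3×U: area 36 ≤ 36, yield 3·9 + 3·11 = 60.

60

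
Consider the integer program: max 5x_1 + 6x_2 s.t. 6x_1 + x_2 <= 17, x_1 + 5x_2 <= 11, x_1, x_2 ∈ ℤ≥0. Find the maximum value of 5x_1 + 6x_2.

(x_1,x_2)=(1,2): 6·1+1·2=8≤17, 1·1+5·2=11≤11, objective 17.
(x_1,x_2)=(2,1): 6·2+1·1=13≤17, 1·2+5·1=7≤11, objective 16.
(x_1,x_2)=(0,2): 6·0+1·2=2≤17, 1·0+5·2=10≤11, objective 12.
(x_1,x_2)=(1,1): 6·1+1·1=7≤17, 1·1+5·1=6≤11, objective 11.
No feasible integer point exceeds 17.

17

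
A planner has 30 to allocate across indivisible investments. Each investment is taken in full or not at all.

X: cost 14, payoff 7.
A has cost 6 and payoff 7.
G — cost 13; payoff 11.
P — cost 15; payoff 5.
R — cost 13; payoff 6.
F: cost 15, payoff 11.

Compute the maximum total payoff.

Allowing fractional choices, the relaxed optimum would be about 26.1, but investments are indivisible.
A + G: cost 6 + 13 = 19 ≤ 30, payoff 7 + 11 = 18.
G + F: cost 13 + 15 = 28 ≤ 30, payoff 11 + 11 = 22.
Best is G and F with total payoff 22.

22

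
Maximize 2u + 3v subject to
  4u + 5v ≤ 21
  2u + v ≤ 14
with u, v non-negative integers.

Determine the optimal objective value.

12

(u,v)=(0,4): 4·0+5·4=20≤21, 2·0+1·4=4≤14, objective 12.
(u,v)=(1,3): 4·1+5·3=19≤21, 2·1+1·3=5≤14, objective 11.
(u,v)=(0,3): 4·0+5·3=15≤21, 2·0+1·3=3≤14, objective 9.
The best lattice point is (0,4), giving 12.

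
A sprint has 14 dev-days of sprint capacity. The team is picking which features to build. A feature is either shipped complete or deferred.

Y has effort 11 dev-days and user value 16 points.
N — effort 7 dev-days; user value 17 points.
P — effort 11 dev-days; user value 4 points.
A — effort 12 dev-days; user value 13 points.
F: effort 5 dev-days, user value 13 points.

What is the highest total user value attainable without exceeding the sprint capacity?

This is a 0-1 knapsack instance.
Take N and F: effort 7 + 5 = 12 ≤ 14, user value 17 + 13 = 30.
No other feasible combination does better.

30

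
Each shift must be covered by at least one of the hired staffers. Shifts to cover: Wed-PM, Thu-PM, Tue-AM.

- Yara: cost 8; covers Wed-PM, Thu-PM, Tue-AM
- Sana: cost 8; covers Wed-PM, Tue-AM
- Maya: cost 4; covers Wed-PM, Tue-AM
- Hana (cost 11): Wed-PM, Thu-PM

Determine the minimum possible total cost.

8

Yara alone covers Wed-PM, Thu-PM, Tue-AM — every shift.
Total cost: 8.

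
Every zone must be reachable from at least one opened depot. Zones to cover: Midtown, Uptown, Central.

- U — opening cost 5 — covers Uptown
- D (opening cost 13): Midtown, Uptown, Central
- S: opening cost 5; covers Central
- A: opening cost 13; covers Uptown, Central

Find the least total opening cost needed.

13

This is an integer covering problem.
D alone covers Midtown, Uptown, Central — every zone.
Total opening cost: 13.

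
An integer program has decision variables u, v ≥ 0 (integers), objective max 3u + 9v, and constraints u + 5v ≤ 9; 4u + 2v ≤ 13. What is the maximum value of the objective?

(u,v)=(2,1) is feasible, giving 15.
(u,v)=(1,1) is feasible, giving 12.
(u,v)=(3,0) is feasible, giving 9.
(u,v)=(2,0) is feasible, giving 6.
No feasible integer point exceeds 15.

15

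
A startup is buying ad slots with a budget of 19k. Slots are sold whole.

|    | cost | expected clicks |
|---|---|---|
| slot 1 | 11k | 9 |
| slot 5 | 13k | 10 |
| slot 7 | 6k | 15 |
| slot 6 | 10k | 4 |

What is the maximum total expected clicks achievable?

25

This is a 0-1 knapsack instance.
slot 5 + slot 7: cost 13 + 6 = 19 ≤ 19, expected clicks 10 + 15 = 25.
slot 7 + slot 6: cost 6 + 10 = 16 ≤ 19, expected clicks 15 + 4 = 19.
slot 1 + slot 7: cost 11 + 6 = 17 ≤ 19, expected clicks 9 + 15 = 24.
Best is slot 5 and slot 7 with total expected clicks 25.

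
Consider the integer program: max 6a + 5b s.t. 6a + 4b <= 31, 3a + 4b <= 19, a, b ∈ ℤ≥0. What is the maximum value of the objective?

Relaxing integrality, the LP optimum is 32.75 at (a,b) = (4, 1.75), which is not an integer point.
(a,b)=(5,0) is feasible, giving 30.
(a,b)=(4,1) is feasible, giving 29.
(a,b)=(3,2) is feasible, giving 28.
Maximum is 30 at (a,b)=(5,0).

30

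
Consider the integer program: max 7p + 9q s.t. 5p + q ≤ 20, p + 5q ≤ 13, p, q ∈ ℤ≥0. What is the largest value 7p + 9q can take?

(p,q)=(3,2): 5·3+1·2=17≤20, 1·3+5·2=13≤13, objective 39.
(p,q)=(2,2): 5·2+1·2=12≤20, 1·2+5·2=12≤13, objective 32.
(p,q)=(3,1): 5·3+1·1=16≤20, 1·3+5·1=8≤13, objective 30.
The best lattice point is (3,2), giving 39.

39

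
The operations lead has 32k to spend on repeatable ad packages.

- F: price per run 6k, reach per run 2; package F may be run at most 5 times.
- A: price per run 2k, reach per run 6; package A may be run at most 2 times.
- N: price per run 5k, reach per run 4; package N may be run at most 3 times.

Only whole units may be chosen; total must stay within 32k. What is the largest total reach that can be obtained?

28

This is a bounded integer knapsack.
A has the best ratio (6/2); taking only A gives at most 2×6 = 12 (stopped by the supply cap of 2).
Mixing does better — 2×F, 2×A, and 3×N: price 31 ≤ 32, reach 2·2 + 2·6 + 3·4 = 28.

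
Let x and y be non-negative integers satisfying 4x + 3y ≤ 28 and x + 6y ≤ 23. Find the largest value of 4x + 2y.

28

(x,y)=(7,0): 4·7+3·0=28≤28, 1·7+6·0=7≤23, objective 28.
(x,y)=(6,1): 4·6+3·1=27≤28, 1·6+6·1=12≤23, objective 26.
The best lattice point is (7,0), giving 28.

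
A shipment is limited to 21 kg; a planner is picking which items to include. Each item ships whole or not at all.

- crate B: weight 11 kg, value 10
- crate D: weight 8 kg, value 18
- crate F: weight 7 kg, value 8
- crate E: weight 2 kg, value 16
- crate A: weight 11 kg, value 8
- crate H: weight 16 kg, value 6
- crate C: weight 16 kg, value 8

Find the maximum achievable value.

Allowing fractional choices, the relaxed optimum would be about 45.6, but items are indivisible.
crate D + crate E + crate A: weight 8 + 2 + 11 = 21 ≤ 21, value 18 + 16 + 8 = 42.
crate D + crate F + crate E: weight 8 + 7 + 2 = 17 ≤ 21, value 18 + 8 + 16 = 42.
crate B + crate D + crate E: weight 11 + 8 + 2 = 21 ≤ 21, value 10 + 18 + 16 = 44.
Best is crate B, crate D, and crate E with total value 44.

44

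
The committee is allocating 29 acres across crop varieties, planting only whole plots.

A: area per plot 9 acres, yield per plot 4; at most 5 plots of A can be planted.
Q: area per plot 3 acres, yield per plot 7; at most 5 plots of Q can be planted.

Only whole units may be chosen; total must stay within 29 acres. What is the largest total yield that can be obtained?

39

Take 1×A and 5×Q: area 24 ≤ 29, yield 1·4 + 5·7 = 39.
Q has the best ratio (7/3) and is taken to its limit of 5; remaining capacity is filled optimally with the others.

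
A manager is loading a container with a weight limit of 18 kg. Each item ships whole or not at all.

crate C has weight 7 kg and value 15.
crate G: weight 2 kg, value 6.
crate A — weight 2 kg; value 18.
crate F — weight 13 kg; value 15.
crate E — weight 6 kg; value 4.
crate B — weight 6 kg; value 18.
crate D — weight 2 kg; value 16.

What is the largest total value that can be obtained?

67

Allowing fractional choices, the relaxed optimum would be about 70.9, but items are indivisible.
crate G + crate A + crate B + crate D: weight 2 + 2 + 6 + 2 = 12 ≤ 18, value 6 + 18 + 18 + 16 = 58.
crate G + crate A + crate E + crate B + crate D: weight 2 + 2 + 6 + 6 + 2 = 18 ≤ 18, value 6 + 18 + 4 + 18 + 16 = 62.
crate C + crate A + crate B + crate D: weight 7 + 2 + 6 + 2 = 17 ≤ 18, value 15 + 18 + 18 + 16 = 67.
Best is crate C, crate A, crate B, and crate D with total value 67.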